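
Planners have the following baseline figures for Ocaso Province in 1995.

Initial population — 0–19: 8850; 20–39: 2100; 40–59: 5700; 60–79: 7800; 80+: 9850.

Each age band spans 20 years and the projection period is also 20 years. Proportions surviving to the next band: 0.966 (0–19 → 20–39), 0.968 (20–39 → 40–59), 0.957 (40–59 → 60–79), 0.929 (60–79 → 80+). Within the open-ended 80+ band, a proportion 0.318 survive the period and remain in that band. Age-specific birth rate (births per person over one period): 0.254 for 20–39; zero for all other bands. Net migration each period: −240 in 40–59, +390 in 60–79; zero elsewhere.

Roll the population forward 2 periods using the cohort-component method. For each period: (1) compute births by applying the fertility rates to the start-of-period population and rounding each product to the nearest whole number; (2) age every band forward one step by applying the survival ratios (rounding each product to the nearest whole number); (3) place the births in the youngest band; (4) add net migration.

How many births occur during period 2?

2171

— Period 1 —
Births: 2100 * 0.254 = 533
20–39: 8850 * 0.966 = 8549
40–59: 2100 * 0.968 = 2033
60–79: 5700 * 0.957 = 5455
80+: 7800 * 0.929 + 9850 * 0.318 = 7246 + 3132 = 10378
Net migration: 40–59 − 240 → 1793; 60–79 + 390 → 5845
Giving 533 / 8549 / 1793 / 5845 / 10378.
— Period 2 —
Births: 8549 * 0.254 = 2171
20–39: 533 * 0.966 = 515
40–59: 8549 * 0.968 = 8275
60–79: 1793 * 0.957 = 1716
80+: 5845 * 0.929 + 10378 * 0.318 = 5430 + 3300 = 8730
Net migration: 40–59 − 240 → 8035; 60–79 + 390 → 2106
Giving 2171 / 515 / 8035 / 2106 / 8730.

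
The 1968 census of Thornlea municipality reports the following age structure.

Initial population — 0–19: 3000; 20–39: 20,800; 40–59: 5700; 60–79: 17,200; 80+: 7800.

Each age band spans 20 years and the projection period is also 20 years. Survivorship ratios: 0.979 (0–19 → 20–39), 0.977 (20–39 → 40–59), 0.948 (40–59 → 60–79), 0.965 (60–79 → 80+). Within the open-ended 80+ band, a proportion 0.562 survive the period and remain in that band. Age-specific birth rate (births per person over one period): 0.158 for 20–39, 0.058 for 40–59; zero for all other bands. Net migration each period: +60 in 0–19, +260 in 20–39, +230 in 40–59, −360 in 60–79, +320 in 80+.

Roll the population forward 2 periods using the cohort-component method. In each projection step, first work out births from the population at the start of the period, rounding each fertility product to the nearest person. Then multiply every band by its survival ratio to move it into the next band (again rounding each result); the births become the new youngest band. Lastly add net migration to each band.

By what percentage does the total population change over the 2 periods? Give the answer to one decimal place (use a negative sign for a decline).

-17.0

Numbering the bands 1..5 from youngest to oldest:
Period 1.
Births: 20800 × 0.158 = 3286 ; 5700 × 0.058 = 331 → 3617
Band 2: 3000 × 0.979 = 2937
Band 3: 20800 × 0.977 = 20322
Band 4: 5700 × 0.948 = 5404
Band 5: 17200 × 0.965 + 7800 × 0.562 = 16598 + 4384 = 20982
Net migration: Band 1 + 60 → 3677; Band 2 + 260 → 3197; Band 3 + 230 → 20552; Band 4 − 360 → 5044; Band 5 + 320 → 21302
End of period: [3677, 3197, 20552, 5044, 21302]
Period 2.
Births: 3197 × 0.158 = 505 ; 20552 × 0.058 = 1192 → 1697
Band 2: 3677 × 0.979 = 3600
Band 3: 3197 × 0.977 = 3123
Band 4: 20552 × 0.948 = 19483
Band 5: 5044 × 0.965 + 21302 × 0.562 = 4867 + 11972 = 16839
Net migration: Band 1 + 60 → 1757; Band 2 + 260 → 3860; Band 3 + 230 → 3353; Band 4 − 360 → 19123; Band 5 + 320 → 17159
End of period: [1757, 3860, 3353, 19123, 17159]
Total: 54500 → 45252; change = -9248; percentage change = -17.0%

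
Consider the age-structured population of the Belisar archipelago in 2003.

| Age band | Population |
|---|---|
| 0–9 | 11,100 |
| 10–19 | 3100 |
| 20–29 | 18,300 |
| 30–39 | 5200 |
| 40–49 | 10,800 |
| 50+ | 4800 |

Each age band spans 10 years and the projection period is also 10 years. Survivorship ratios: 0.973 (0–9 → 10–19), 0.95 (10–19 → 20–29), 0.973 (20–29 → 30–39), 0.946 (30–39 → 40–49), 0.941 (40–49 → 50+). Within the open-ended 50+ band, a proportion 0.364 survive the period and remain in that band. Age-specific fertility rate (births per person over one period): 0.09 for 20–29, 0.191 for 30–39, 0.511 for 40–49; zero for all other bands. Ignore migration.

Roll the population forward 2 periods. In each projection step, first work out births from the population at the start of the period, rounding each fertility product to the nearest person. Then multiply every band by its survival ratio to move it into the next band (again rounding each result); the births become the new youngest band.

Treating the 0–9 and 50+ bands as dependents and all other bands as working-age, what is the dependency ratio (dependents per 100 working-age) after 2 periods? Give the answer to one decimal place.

After projecting period 1:
Births: 18300 * 0.09 = 1647 ; 5200 * 0.191 = 993 ; 10800 * 0.511 = 5519 → total 8159
10–19: 11100 * 0.973 = 10800
20–29: 3100 * 0.95 = 2945
30–39: 18300 * 0.973 = 17806
40–49: 5200 * 0.946 = 4919
50+: 10800 * 0.941 + 4800 * 0.364 = 10163 + 1747 = 11910
Population now: 0–9=8159, 10–19=10800, 20–29=2945, 30–39=17806, 40–49=4919, 50+=11910
After projecting period 2:
Births: 2945 * 0.09 = 265 ; 17806 * 0.191 = 3401 ; 4919 * 0.511 = 2514 → total 6180
10–19: 8159 * 0.973 = 7939
20–29: 10800 * 0.95 = 10260
30–39: 2945 * 0.973 = 2865
40–49: 17806 * 0.946 = 16844
50+: 4919 * 0.941 + 11910 * 0.364 = 4629 + 4335 = 8964
Population now: 0–9=6180, 10–19=7939, 20–29=10260, 30–39=2865, 40–49=16844, 50+=8964
Dependents (band 0–9 + band 50+) = 6180 + 8964 = 15144; working-age = 37908; ratio = 15144/37908 × 100 = 39.9

39.9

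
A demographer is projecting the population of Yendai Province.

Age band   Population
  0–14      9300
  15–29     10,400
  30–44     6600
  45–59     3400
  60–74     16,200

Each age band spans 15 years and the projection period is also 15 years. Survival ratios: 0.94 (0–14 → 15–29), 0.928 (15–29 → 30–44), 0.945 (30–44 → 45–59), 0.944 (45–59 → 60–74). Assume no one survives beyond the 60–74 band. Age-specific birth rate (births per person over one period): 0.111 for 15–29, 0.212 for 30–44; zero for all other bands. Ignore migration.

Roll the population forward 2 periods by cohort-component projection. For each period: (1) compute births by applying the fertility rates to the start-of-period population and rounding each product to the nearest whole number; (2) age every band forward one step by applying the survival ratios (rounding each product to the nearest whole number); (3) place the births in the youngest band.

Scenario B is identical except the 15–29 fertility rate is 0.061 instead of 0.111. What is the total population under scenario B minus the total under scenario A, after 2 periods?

— Period 1 —
Births: 10400 × 0.111 = 1154, 6600 × 0.212 = 1399 ⇒ total 2553
15–29: 9300 × 0.94 = 8742
30–44: 10400 × 0.928 = 9651
45–59: 6600 × 0.945 = 6237
60–74: 3400 × 0.944 = 3210
Giving 2553 / 8742 / 9651 / 6237 / 3210.
— Period 2 —
Births: 8742 × 0.111 = 970, 9651 × 0.212 = 2046 ⇒ total 3016
15–29: 2553 × 0.94 = 2400
30–44: 8742 × 0.928 = 8113
45–59: 9651 × 0.945 = 9120
60–74: 6237 × 0.944 = 5888
Giving 3016 / 2400 / 8113 / 9120 / 5888.
Scenario A total after 2 periods: 28537
Scenario B projection —
— Period 1 —
Births: 10400 × 0.061 = 634, 6600 × 0.212 = 1399 ⇒ total 2033
15–29: 9300 × 0.94 = 8742
30–44: 10400 × 0.928 = 9651
45–59: 6600 × 0.945 = 6237
60–74: 3400 × 0.944 = 3210
Giving 2033 / 8742 / 9651 / 6237 / 3210.
— Period 2 —
Births: 8742 × 0.061 = 533, 9651 × 0.212 = 2046 ⇒ total 2579
15–29: 2033 × 0.94 = 1911
30–44: 8742 × 0.928 = 8113
45–59: 9651 × 0.945 = 9120
60–74: 6237 × 0.944 = 5888
Giving 2579 / 1911 / 8113 / 9120 / 5888.
Scenario B total after 2 periods: 27611
Difference B − A = 27611 − 28537 = -926

-926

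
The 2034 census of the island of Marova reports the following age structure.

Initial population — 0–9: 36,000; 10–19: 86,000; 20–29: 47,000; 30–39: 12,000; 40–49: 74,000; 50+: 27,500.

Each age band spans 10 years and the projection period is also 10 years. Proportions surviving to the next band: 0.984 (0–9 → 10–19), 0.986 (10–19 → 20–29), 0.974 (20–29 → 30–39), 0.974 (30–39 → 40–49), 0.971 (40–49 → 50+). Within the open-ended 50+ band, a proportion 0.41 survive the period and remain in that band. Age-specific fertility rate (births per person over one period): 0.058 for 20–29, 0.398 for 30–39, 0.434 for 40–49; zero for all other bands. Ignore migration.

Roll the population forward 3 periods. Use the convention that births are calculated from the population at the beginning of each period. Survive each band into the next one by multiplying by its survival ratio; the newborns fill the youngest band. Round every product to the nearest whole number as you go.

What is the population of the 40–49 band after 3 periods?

80444

(Bands numbered youngest = 1 to oldest = 6.)
Period 1:
Births: 47000 * 0.058 = 2726 ; 12000 * 0.398 = 4776 ; 74000 * 0.434 = 32116 → 39618
Band 2: 36000 * 0.984 = 35424
Band 3: 86000 * 0.986 = 84796
Band 4: 47000 * 0.974 = 45778
Band 5: 12000 * 0.974 = 11688
Band 6: 74000 * 0.971 + 27500 * 0.41 = 71854 + 11275 = 83129
Population now: 0–9=39618, 10–19=35424, 20–29=84796, 30–39=45778, 40–49=11688, 50+=83129
Period 2:
Births: 84796 * 0.058 = 4918 ; 45778 * 0.398 = 18220 ; 11688 * 0.434 = 5073 → 28211
Band 2: 39618 * 0.984 = 38984
Band 3: 35424 * 0.986 = 34928
Band 4: 84796 * 0.974 = 82591
Band 5: 45778 * 0.974 = 44588
Band 6: 11688 * 0.971 + 83129 * 0.41 = 11349 + 34083 = 45432
Population now: 0–9=28211, 10–19=38984, 20–29=34928, 30–39=82591, 40–49=44588, 50+=45432
Period 3:
Births: 34928 * 0.058 = 2026 ; 82591 * 0.398 = 32871 ; 44588 * 0.434 = 19351 → 54248
Band 2: 28211 * 0.984 = 27760
Band 3: 38984 * 0.986 = 38438
Band 4: 34928 * 0.974 = 34020
Band 5: 82591 * 0.974 = 80444
Band 6: 44588 * 0.971 + 45432 * 0.41 = 43295 + 18627 = 61922
Population now: 0–9=54248, 10–19=27760, 20–29=38438, 30–39=34020, 40–49=80444, 50+=61922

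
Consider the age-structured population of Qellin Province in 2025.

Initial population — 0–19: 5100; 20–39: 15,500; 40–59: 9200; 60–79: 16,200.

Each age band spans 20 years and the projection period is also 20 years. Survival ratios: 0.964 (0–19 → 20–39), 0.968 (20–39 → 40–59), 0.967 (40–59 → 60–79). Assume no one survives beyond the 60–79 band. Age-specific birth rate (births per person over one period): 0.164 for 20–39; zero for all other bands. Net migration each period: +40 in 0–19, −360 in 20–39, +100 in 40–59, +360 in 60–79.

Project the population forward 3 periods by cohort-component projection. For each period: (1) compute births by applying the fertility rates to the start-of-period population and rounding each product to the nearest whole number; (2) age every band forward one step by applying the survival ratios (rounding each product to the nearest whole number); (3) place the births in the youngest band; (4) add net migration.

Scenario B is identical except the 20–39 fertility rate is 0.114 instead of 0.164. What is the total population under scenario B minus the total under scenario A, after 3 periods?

— Period 1 —
Births: 15500 × 0.164 = 2542
20–39: 5100 × 0.964 = 4916
40–59: 15500 × 0.968 = 15004
60–79: 9200 × 0.967 = 8896
Net migration: 0–19 + 40 → 2582; 20–39 − 360 → 4556; 40–59 + 100 → 15104; 60–79 + 360 → 9256
Population now: 0–19=2582, 20–39=4556, 40–59=15104, 60–79=9256
— Period 2 —
Births: 4556 × 0.164 = 747
20–39: 2582 × 0.964 = 2489
40–59: 4556 × 0.968 = 4410
60–79: 15104 × 0.967 = 14606
Net migration: 0–19 + 40 → 787; 20–39 − 360 → 2129; 40–59 + 100 → 4510; 60–79 + 360 → 14966
Population now: 0–19=787, 20–39=2129, 40–59=4510, 60–79=14966
— Period 3 —
Births: 2129 × 0.164 = 349
20–39: 787 × 0.964 = 759
40–59: 2129 × 0.968 = 2061
60–79: 4510 × 0.967 = 4361
Net migration: 0–19 + 40 → 389; 20–39 − 360 → 399; 40–59 + 100 → 2161; 60–79 + 360 → 4721
Population now: 0–19=389, 20–39=399, 40–59=2161, 60–79=4721
Scenario A total after 3 periods: 7670
Scenario B projection —
— Period 1 —
Births: 15500 × 0.114 = 1767
20–39: 5100 × 0.964 = 4916
40–59: 15500 × 0.968 = 15004
60–79: 9200 × 0.967 = 8896
Net migration: 0–19 + 40 → 1807; 20–39 − 360 → 4556; 40–59 + 100 → 15104; 60–79 + 360 → 9256
Population now: 0–19=1807, 20–39=4556, 40–59=15104, 60–79=9256
— Period 2 —
Births: 4556 × 0.114 = 519
20–39: 1807 × 0.964 = 1742
40–59: 4556 × 0.968 = 4410
60–79: 15104 × 0.967 = 14606
Net migration: 0–19 + 40 → 559; 20–39 − 360 → 1382; 40–59 + 100 → 4510; 60–79 + 360 → 14966
Population now: 0–19=559, 20–39=1382, 40–59=4510, 60–79=14966
— Period 3 —
Births: 1382 × 0.114 = 158
20–39: 559 × 0.964 = 539
40–59: 1382 × 0.968 = 1338
60–79: 4510 × 0.967 = 4361
Net migration: 0–19 + 40 → 198; 20–39 − 360 → 179; 40–59 + 100 → 1438; 60–79 + 360 → 4721
Population now: 0–19=198, 20–39=179, 40–59=1438, 60–79=4721
Scenario B total after 3 periods: 6536
Difference B − A = 6536 − 7670 = -1134

-1134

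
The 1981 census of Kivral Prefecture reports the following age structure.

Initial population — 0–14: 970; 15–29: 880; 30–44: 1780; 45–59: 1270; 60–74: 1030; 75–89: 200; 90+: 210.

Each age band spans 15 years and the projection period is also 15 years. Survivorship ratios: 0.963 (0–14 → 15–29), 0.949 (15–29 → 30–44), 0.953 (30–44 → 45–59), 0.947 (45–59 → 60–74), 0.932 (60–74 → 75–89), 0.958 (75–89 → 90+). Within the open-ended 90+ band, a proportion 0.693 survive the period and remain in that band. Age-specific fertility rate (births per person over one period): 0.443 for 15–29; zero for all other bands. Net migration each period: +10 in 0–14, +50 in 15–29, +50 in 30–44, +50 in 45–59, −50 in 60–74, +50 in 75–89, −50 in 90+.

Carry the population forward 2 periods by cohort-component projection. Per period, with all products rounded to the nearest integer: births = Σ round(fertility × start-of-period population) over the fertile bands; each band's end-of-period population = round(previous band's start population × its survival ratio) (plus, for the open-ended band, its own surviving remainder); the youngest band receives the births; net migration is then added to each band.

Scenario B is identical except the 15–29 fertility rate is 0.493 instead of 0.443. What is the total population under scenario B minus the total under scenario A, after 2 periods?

92

After projecting period 1:
Births: 880 * 0.443 = 390
15–29: 970 * 0.963 = 934
30–44: 880 * 0.949 = 835
45–59: 1780 * 0.953 = 1696
60–74: 1270 * 0.947 = 1203
75–89: 1030 * 0.932 = 960
90+: 200 * 0.958 + 210 * 0.693 = 192 + 146 = 338
Net migration: 0–14 + 10 → 400; 15–29 + 50 → 984; 30–44 + 50 → 885; 45–59 + 50 → 1746; 60–74 − 50 → 1153; 75–89 + 50 → 1010; 90+ − 50 → 288
End of period: [400, 984, 885, 1746, 1153, 1010, 288]
After projecting period 2:
Births: 984 * 0.443 = 436
15–29: 400 * 0.963 = 385
30–44: 984 * 0.949 = 934
45–59: 885 * 0.953 = 843
60–74: 1746 * 0.947 = 1653
75–89: 1153 * 0.932 = 1075
90+: 1010 * 0.958 + 288 * 0.693 = 968 + 200 = 1168
Net migration: 0–14 + 10 → 446; 15–29 + 50 → 435; 30–44 + 50 → 984; 45–59 + 50 → 893; 60–74 − 50 → 1603; 75–89 + 50 → 1125; 90+ − 50 → 1118
End of period: [446, 435, 984, 893, 1603, 1125, 1118]
Scenario A total after 2 periods: 6604
Scenario B projection —
After projecting period 1:
Births: 880 * 0.493 = 434
15–29: 970 * 0.963 = 934
30–44: 880 * 0.949 = 835
45–59: 1780 * 0.953 = 1696
60–74: 1270 * 0.947 = 1203
75–89: 1030 * 0.932 = 960
90+: 200 * 0.958 + 210 * 0.693 = 192 + 146 = 338
Net migration: 0–14 + 10 → 444; 15–29 + 50 → 984; 30–44 + 50 → 885; 45–59 + 50 → 1746; 60–74 − 50 → 1153; 75–89 + 50 → 1010; 90+ − 50 → 288
End of period: [444, 984, 885, 1746, 1153, 1010, 288]
After projecting period 2:
Births: 984 * 0.493 = 485
15–29: 444 * 0.963 = 428
30–44: 984 * 0.949 = 934
45–59: 885 * 0.953 = 843
60–74: 1746 * 0.947 = 1653
75–89: 1153 * 0.932 = 1075
90+: 1010 * 0.958 + 288 * 0.693 = 968 + 200 = 1168
Net migration: 0–14 + 10 → 495; 15–29 + 50 → 478; 30–44 + 50 → 984; 45–59 + 50 → 893; 60–74 − 50 → 1603; 75–89 + 50 → 1125; 90+ − 50 → 1118
End of period: [495, 478, 984, 893, 1603, 1125, 1118]
Scenario B total after 2 periods: 6696
Difference B − A = 6696 − 6604 = 92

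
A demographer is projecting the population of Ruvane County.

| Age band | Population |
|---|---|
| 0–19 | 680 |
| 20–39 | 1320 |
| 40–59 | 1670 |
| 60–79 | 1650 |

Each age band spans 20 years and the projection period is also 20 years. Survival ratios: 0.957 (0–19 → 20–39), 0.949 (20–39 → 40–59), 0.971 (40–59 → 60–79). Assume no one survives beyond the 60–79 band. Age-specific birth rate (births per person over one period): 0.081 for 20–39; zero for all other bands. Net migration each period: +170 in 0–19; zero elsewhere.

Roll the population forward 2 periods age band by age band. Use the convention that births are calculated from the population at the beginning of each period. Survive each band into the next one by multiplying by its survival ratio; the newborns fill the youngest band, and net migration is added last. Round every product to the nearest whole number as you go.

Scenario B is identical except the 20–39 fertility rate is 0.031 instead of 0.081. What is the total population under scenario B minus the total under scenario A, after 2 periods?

-96

(Groups numbered youngest = 1 to oldest = 4.)
[period 1]
Births: 1320 × 0.081 = 107
Group 2: 680 × 0.957 = 651
Group 3: 1320 × 0.949 = 1253
Group 4: 1670 × 0.971 = 1622
Net migration: Group 1 + 170 → 277
Population now: 0–19=277, 20–39=651, 40–59=1253, 60–79=1622
[period 2]
Births: 651 × 0.081 = 53
Group 2: 277 × 0.957 = 265
Group 3: 651 × 0.949 = 618
Group 4: 1253 × 0.971 = 1217
Net migration: Group 1 + 170 → 223
Population now: 0–19=223, 20–39=265, 40–59=618, 60–79=1217
Scenario A total after 2 periods: 2323
Scenario B projection —
[period 1]
Births: 1320 × 0.031 = 41
Group 2: 680 × 0.957 = 651
Group 3: 1320 × 0.949 = 1253
Group 4: 1670 × 0.971 = 1622
Net migration: Group 1 + 170 → 211
Population now: 0–19=211, 20–39=651, 40–59=1253, 60–79=1622
[period 2]
Births: 651 × 0.031 = 20
Group 2: 211 × 0.957 = 202
Group 3: 651 × 0.949 = 618
Group 4: 1253 × 0.971 = 1217
Net migration: Group 1 + 170 → 190
Population now: 0–19=190, 20–39=202, 40–59=618, 60–79=1217
Scenario B total after 2 periods: 2227
Difference B − A = 2227 − 2323 = -96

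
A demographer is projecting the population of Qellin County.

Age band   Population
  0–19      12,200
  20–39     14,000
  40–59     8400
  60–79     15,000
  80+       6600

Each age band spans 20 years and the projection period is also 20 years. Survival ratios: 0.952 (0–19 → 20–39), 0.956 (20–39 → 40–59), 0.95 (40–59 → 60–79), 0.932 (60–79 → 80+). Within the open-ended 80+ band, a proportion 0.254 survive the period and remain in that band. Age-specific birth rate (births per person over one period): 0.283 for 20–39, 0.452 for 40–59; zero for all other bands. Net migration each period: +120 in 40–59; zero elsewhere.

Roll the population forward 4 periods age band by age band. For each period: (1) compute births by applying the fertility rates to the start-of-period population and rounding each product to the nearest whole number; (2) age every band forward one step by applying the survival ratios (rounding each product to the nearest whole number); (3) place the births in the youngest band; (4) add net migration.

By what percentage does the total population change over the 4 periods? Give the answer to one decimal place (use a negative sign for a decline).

-25.6

(Groups numbered youngest = 1 to oldest = 5.)
— Period 1 —
Births: 14000 × 0.283 = 3962, 8400 × 0.452 = 3797 — total 7759
Group 2: 12200 × 0.952 = 11614
Group 3: 14000 × 0.956 = 13384
Group 4: 8400 × 0.95 = 7980
Group 5: 15000 × 0.932 + 6600 × 0.254 = 13980 + 1676 = 15656
Net migration: Group 3 + 120 → 13504
Giving 7759 / 11614 / 13504 / 7980 / 15656.
— Period 2 —
Births: 11614 × 0.283 = 3287, 13504 × 0.452 = 6104 — total 9391
Group 2: 7759 × 0.952 = 7387
Group 3: 11614 × 0.956 = 11103
Group 4: 13504 × 0.95 = 12829
Group 5: 7980 × 0.932 + 15656 × 0.254 = 7437 + 3977 = 11414
Net migration: Group 3 + 120 → 11223
Giving 9391 / 7387 / 11223 / 12829 / 11414.
— Period 3 —
Births: 7387 × 0.283 = 2091, 11223 × 0.452 = 5073 — total 7164
Group 2: 9391 × 0.952 = 8940
Group 3: 7387 × 0.956 = 7062
Group 4: 11223 × 0.95 = 10662
Group 5: 12829 × 0.932 + 11414 × 0.254 = 11957 + 2899 = 14856
Net migration: Group 3 + 120 → 7182
Giving 7164 / 8940 / 7182 / 10662 / 14856.
— Period 4 —
Births: 8940 × 0.283 = 2530, 7182 × 0.452 = 3246 — total 5776
Group 2: 7164 × 0.952 = 6820
Group 3: 8940 × 0.956 = 8547
Group 4: 7182 × 0.95 = 6823
Group 5: 10662 × 0.932 + 14856 × 0.254 = 9937 + 3773 = 13710
Net migration: Group 3 + 120 → 8667
Giving 5776 / 6820 / 8667 / 6823 / 13710.
Total: 56200 → 41796; change = -14404; percentage change = -25.6%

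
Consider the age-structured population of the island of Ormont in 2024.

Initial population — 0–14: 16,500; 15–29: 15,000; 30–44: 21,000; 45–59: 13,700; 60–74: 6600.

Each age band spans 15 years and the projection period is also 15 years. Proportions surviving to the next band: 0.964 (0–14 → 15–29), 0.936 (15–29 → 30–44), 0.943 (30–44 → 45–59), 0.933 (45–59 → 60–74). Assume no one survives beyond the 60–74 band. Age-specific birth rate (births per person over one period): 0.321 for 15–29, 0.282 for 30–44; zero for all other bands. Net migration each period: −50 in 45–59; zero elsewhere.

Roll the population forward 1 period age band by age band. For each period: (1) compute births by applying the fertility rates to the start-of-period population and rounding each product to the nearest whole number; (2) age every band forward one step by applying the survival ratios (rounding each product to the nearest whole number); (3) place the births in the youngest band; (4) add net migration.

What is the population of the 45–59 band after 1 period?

19753

[period 1]
Births: 15000 × 0.321 = 4815, 21000 × 0.282 = 5922 → 10737
15–29: 16500 × 0.964 = 15906
30–44: 15000 × 0.936 = 14040
45–59: 21000 × 0.943 = 19803
60–74: 13700 × 0.933 = 12782
Net migration: 45–59 − 50 → 19753
End of period: [10737, 15906, 14040, 19753, 12782]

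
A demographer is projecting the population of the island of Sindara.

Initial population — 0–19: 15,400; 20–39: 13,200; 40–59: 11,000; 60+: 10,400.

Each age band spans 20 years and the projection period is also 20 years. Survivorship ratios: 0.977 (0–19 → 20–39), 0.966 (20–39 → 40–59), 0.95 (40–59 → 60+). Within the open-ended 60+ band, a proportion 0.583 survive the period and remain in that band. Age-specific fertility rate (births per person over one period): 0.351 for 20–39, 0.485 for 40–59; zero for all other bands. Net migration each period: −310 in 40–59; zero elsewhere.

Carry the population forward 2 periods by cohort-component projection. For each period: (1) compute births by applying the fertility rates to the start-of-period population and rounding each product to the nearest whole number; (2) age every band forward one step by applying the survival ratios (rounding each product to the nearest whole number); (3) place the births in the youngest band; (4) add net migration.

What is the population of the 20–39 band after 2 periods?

9739

— Period 1 —
Births: 13200 * 0.351 = 4633, 11000 * 0.485 = 5335 → 9968
20–39: 15400 * 0.977 = 15046
40–59: 13200 * 0.966 = 12751
60+: 11000 * 0.95 + 10400 * 0.583 = 10450 + 6063 = 16513
Net migration: 40–59 − 310 → 12441
Giving 9968 / 15046 / 12441 / 16513.
— Period 2 —
Births: 15046 * 0.351 = 5281, 12441 * 0.485 = 6034 → 11315
20–39: 9968 * 0.977 = 9739
40–59: 15046 * 0.966 = 14534
60+: 12441 * 0.95 + 16513 * 0.583 = 11819 + 9627 = 21446
Net migration: 40–59 − 310 → 14224
Giving 11315 / 9739 / 14224 / 21446.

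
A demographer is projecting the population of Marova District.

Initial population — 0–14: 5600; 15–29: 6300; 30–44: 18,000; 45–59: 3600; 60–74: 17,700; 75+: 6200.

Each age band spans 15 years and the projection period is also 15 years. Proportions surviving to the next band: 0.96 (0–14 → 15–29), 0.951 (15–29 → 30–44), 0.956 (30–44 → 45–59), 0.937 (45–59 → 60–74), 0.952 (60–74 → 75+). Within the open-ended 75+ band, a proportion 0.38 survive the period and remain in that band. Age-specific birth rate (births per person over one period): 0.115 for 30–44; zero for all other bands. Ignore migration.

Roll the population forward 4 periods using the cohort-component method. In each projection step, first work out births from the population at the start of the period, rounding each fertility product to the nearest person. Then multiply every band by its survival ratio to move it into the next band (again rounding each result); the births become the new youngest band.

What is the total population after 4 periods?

— Period 1 —
Births: 18000 × 0.115 = 2070
15–29: 5600 × 0.96 = 5376
30–44: 6300 × 0.951 = 5991
45–59: 18000 × 0.956 = 17208
60–74: 3600 × 0.937 = 3373
75+: 17700 × 0.952 + 6200 × 0.38 = 16850 + 2356 = 19206
Giving 2070 / 5376 / 5991 / 17208 / 3373 / 19206.
— Period 2 —
Births: 5991 × 0.115 = 689
15–29: 2070 × 0.96 = 1987
30–44: 5376 × 0.951 = 5113
45–59: 5991 × 0.956 = 5727
60–74: 17208 × 0.937 = 16124
75+: 3373 × 0.952 + 19206 × 0.38 = 3211 + 7298 = 10509
Giving 689 / 1987 / 5113 / 5727 / 16124 / 10509.
— Period 3 —
Births: 5113 × 0.115 = 588
15–29: 689 × 0.96 = 661
30–44: 1987 × 0.951 = 1890
45–59: 5113 × 0.956 = 4888
60–74: 5727 × 0.937 = 5366
75+: 16124 × 0.952 + 10509 × 0.38 = 15350 + 3993 = 19343
Giving 588 / 661 / 1890 / 4888 / 5366 / 19343.
— Period 4 —
Births: 1890 × 0.115 = 217
15–29: 588 × 0.96 = 564
30–44: 661 × 0.951 = 629
45–59: 1890 × 0.956 = 1807
60–74: 4888 × 0.937 = 4580
75+: 5366 × 0.952 + 19343 × 0.38 = 5108 + 7350 = 12458
Giving 217 / 564 / 629 / 1807 / 4580 / 12458.
Total after period 4: 217 + 564 + 629 + 1807 + 4580 + 12458 = 20255

20255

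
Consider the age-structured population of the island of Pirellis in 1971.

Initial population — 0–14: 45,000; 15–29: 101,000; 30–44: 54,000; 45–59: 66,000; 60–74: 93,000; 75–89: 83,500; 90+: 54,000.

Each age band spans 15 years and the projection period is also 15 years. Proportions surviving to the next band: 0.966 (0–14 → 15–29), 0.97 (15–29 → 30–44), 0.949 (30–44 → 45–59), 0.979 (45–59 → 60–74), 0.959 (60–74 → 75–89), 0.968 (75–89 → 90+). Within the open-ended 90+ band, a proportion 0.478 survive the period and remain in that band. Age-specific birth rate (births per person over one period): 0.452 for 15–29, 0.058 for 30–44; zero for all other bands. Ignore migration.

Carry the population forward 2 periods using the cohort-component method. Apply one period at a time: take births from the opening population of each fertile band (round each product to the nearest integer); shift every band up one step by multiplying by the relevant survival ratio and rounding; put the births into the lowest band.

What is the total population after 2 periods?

Let band 1 be 0–14 through band 7 = 90+.
Period 1.
Births: 101000 * 0.452 = 45652, 54000 * 0.058 = 3132 → total 48784
Band 2: 45000 * 0.966 = 43470
Band 3: 101000 * 0.97 = 97970
Band 4: 54000 * 0.949 = 51246
Band 5: 66000 * 0.979 = 64614
Band 6: 93000 * 0.959 = 89187
Band 7: 83500 * 0.968 + 54000 * 0.478 = 80828 + 25812 = 106640
Giving 48784 / 43470 / 97970 / 51246 / 64614 / 89187 / 106640.
Period 2.
Births: 43470 * 0.452 = 19648, 97970 * 0.058 = 5682 → total 25330
Band 2: 48784 * 0.966 = 47125
Band 3: 43470 * 0.97 = 42166
Band 4: 97970 * 0.949 = 92974
Band 5: 51246 * 0.979 = 50170
Band 6: 64614 * 0.959 = 61965
Band 7: 89187 * 0.968 + 106640 * 0.478 = 86333 + 50974 = 137307
Giving 25330 / 47125 / 42166 / 92974 / 50170 / 61965 / 137307.
Total after period 2: 25330 + 47125 + 42166 + 92974 + 50170 + 61965 + 137307 = 457037

457037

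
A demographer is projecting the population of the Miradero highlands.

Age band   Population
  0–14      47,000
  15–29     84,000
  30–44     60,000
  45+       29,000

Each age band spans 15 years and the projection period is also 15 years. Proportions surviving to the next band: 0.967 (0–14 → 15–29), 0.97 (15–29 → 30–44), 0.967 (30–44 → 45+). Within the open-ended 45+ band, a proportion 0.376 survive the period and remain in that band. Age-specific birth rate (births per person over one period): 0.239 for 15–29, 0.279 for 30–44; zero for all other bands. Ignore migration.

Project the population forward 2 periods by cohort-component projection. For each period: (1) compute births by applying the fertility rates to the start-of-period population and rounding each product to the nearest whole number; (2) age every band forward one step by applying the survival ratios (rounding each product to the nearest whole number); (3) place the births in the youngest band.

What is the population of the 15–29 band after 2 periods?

35601

Numbering the bands 1..4 from youngest to oldest:
After projecting period 1:
Births: 84000 × 0.239 = 20076, 60000 × 0.279 = 16740 → total 36816
Band 2: 47000 × 0.967 = 45449
Band 3: 84000 × 0.97 = 81480
Band 4: 60000 × 0.967 + 29000 × 0.376 = 58020 + 10904 = 68924
End of period: [36816, 45449, 81480, 68924]
After projecting period 2:
Births: 45449 × 0.239 = 10862, 81480 × 0.279 = 22733 → total 33595
Band 2: 36816 × 0.967 = 35601
Band 3: 45449 × 0.97 = 44086
Band 4: 81480 × 0.967 + 68924 × 0.376 = 78791 + 25915 = 104706
End of period: [33595, 35601, 44086, 104706]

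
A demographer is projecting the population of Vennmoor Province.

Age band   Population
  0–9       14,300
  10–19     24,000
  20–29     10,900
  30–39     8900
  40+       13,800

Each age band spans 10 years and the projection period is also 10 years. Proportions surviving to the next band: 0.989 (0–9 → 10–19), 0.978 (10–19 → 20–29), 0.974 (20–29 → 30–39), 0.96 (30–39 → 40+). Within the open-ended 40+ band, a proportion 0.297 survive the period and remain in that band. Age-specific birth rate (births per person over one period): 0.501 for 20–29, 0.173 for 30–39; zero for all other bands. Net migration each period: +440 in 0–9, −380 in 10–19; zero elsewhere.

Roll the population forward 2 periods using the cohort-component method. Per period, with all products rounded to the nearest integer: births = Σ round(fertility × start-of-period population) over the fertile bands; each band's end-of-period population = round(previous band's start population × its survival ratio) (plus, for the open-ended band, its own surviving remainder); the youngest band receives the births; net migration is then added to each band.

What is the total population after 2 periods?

Period 1:
Births: 10900 × 0.501 = 5461, 8900 × 0.173 = 1540 — total 7001
10–19: 14300 × 0.989 = 14143
20–29: 24000 × 0.978 = 23472
30–39: 10900 × 0.974 = 10617
40+: 8900 × 0.96 + 13800 × 0.297 = 8544 + 4099 = 12643
Net migration: 0–9 + 440 → 7441; 10–19 − 380 → 13763
→ [7441, 13763, 23472, 10617, 12643]
Period 2:
Births: 23472 × 0.501 = 11759, 10617 × 0.173 = 1837 — total 13596
10–19: 7441 × 0.989 = 7359
20–29: 13763 × 0.978 = 13460
30–39: 23472 × 0.974 = 22862
40+: 10617 × 0.96 + 12643 × 0.297 = 10192 + 3755 = 13947
Net migration: 0–9 + 440 → 14036; 10–19 − 380 → 6979
→ [14036, 6979, 13460, 22862, 13947]
Total after period 2: 14036 + 6979 + 13460 + 22862 + 13947 = 71284

71284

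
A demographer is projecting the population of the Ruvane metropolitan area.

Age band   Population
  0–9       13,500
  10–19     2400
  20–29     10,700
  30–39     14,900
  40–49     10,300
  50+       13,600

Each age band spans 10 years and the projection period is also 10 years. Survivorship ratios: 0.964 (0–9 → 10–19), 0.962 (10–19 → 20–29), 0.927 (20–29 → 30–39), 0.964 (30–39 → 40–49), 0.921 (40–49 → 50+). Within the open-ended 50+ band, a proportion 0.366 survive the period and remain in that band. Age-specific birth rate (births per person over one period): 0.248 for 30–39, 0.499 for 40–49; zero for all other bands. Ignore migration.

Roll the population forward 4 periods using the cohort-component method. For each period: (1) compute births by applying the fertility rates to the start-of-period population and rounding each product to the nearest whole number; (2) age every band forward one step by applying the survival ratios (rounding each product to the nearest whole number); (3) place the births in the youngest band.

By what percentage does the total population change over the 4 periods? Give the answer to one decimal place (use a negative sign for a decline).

-32.2

— Period 1 —
Births: 14900 × 0.248 = 3695  |  10300 × 0.499 = 5140 — total 8835
10–19: 13500 × 0.964 = 13014
20–29: 2400 × 0.962 = 2309
30–39: 10700 × 0.927 = 9919
40–49: 14900 × 0.964 = 14364
50+: 10300 × 0.921 + 13600 × 0.366 = 9486 + 4978 = 14464
Giving 8835 / 13014 / 2309 / 9919 / 14364 / 14464.
— Period 2 —
Births: 9919 × 0.248 = 2460  |  14364 × 0.499 = 7168 — total 9628
10–19: 8835 × 0.964 = 8517
20–29: 13014 × 0.962 = 12519
30–39: 2309 × 0.927 = 2140
40–49: 9919 × 0.964 = 9562
50+: 14364 × 0.921 + 14464 × 0.366 = 13229 + 5294 = 18523
Giving 9628 / 8517 / 12519 / 2140 / 9562 / 18523.
— Period 3 —
Births: 2140 × 0.248 = 531  |  9562 × 0.499 = 4771 — total 5302
10–19: 9628 × 0.964 = 9281
20–29: 8517 × 0.962 = 8193
30–39: 12519 × 0.927 = 11605
40–49: 2140 × 0.964 = 2063
50+: 9562 × 0.921 + 18523 × 0.366 = 8807 + 6779 = 15586
Giving 5302 / 9281 / 8193 / 11605 / 2063 / 15586.
— Period 4 —
Births: 11605 × 0.248 = 2878  |  2063 × 0.499 = 1029 — total 3907
10–19: 5302 × 0.964 = 5111
20–29: 9281 × 0.962 = 8928
30–39: 8193 × 0.927 = 7595
40–49: 11605 × 0.964 = 11187
50+: 2063 × 0.921 + 15586 × 0.366 = 1900 + 5704 = 7604
Giving 3907 / 5111 / 8928 / 7595 / 11187 / 7604.
Total: 65400 → 44332; change = -21068; percentage change = -32.2%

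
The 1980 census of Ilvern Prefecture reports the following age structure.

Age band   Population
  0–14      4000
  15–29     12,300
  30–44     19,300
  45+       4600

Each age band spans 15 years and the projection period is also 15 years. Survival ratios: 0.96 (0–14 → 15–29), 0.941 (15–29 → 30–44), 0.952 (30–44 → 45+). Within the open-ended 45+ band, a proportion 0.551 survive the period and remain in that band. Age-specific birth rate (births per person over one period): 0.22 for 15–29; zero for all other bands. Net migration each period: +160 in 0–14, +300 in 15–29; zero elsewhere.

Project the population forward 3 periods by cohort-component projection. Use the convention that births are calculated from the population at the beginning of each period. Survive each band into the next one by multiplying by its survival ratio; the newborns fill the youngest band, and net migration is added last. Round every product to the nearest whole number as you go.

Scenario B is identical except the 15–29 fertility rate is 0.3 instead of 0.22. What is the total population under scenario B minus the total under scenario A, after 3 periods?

[period 1]
Births: 12300 × 0.22 = 2706
15–29: 4000 × 0.96 = 3840
30–44: 12300 × 0.941 = 11574
45+: 19300 × 0.952 + 4600 × 0.551 = 18374 + 2535 = 20909
Net migration: 0–14 + 160 → 2866; 15–29 + 300 → 4140
Population now: 0–14=2866, 15–29=4140, 30–44=11574, 45+=20909
[period 2]
Births: 4140 × 0.22 = 911
15–29: 2866 × 0.96 = 2751
30–44: 4140 × 0.941 = 3896
45+: 11574 × 0.952 + 20909 × 0.551 = 11018 + 11521 = 22539
Net migration: 0–14 + 160 → 1071; 15–29 + 300 → 3051
Population now: 0–14=1071, 15–29=3051, 30–44=3896, 45+=22539
[period 3]
Births: 3051 × 0.22 = 671
15–29: 1071 × 0.96 = 1028
30–44: 3051 × 0.941 = 2871
45+: 3896 × 0.952 + 22539 × 0.551 = 3709 + 12419 = 16128
Net migration: 0–14 + 160 → 831; 15–29 + 300 → 1328
Population now: 0–14=831, 15–29=1328, 30–44=2871, 45+=16128
Scenario A total after 3 periods: 21158
Scenario B projection —
[period 1]
Births: 12300 × 0.3 = 3690
15–29: 4000 × 0.96 = 3840
30–44: 12300 × 0.941 = 11574
45+: 19300 × 0.952 + 4600 × 0.551 = 18374 + 2535 = 20909
Net migration: 0–14 + 160 → 3850; 15–29 + 300 → 4140
Population now: 0–14=3850, 15–29=4140, 30–44=11574, 45+=20909
[period 2]
Births: 4140 × 0.3 = 1242
15–29: 3850 × 0.96 = 3696
30–44: 4140 × 0.941 = 3896
45+: 11574 × 0.952 + 20909 × 0.551 = 11018 + 11521 = 22539
Net migration: 0–14 + 160 → 1402; 15–29 + 300 → 3996
Population now: 0–14=1402, 15–29=3996, 30–44=3896, 45+=22539
[period 3]
Births: 3996 × 0.3 = 1199
15–29: 1402 × 0.96 = 1346
30–44: 3996 × 0.941 = 3760
45+: 3896 × 0.952 + 22539 × 0.551 = 3709 + 12419 = 16128
Net migration: 0–14 + 160 → 1359; 15–29 + 300 → 1646
Population now: 0–14=1359, 15–29=1646, 30–44=3760, 45+=16128
Scenario B total after 3 periods: 22893
Difference B − A = 22893 − 21158 = 1735

1735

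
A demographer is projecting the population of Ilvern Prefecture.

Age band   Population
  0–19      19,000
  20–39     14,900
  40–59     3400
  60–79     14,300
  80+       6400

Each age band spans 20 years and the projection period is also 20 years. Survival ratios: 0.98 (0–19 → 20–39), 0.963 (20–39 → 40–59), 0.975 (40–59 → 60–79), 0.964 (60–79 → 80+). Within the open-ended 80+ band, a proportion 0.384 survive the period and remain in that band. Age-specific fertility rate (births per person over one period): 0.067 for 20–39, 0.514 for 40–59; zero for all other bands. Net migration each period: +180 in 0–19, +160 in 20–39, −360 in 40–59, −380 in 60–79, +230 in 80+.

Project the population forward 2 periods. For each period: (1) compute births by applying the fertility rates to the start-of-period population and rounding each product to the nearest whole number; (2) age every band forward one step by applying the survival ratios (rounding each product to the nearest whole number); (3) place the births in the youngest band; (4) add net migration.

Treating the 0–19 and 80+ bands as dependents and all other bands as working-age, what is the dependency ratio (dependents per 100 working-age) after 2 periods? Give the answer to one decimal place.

Period 1:
Births: 14900 × 0.067 = 998  |  3400 × 0.514 = 1748 → 2746
20–39: 19000 × 0.98 = 18620
40–59: 14900 × 0.963 = 14349
60–79: 3400 × 0.975 = 3315
80+: 14300 × 0.964 + 6400 × 0.384 = 13785 + 2458 = 16243
Net migration: 0–19 + 180 → 2926; 20–39 + 160 → 18780; 40–59 − 360 → 13989; 60–79 − 380 → 2935; 80+ + 230 → 16473
Giving 2926 / 18780 / 13989 / 2935 / 16473.
Period 2:
Births: 18780 × 0.067 = 1258  |  13989 × 0.514 = 7190 → 8448
20–39: 2926 × 0.98 = 2867
40–59: 18780 × 0.963 = 18085
60–79: 13989 × 0.975 = 13639
80+: 2935 × 0.964 + 16473 × 0.384 = 2829 + 6326 = 9155
Net migration: 0–19 + 180 → 8628; 20–39 + 160 → 3027; 40–59 − 360 → 17725; 60–79 − 380 → 13259; 80+ + 230 → 9385
Giving 8628 / 3027 / 17725 / 13259 / 9385.
Dependents (band 0–19 + band 80+) = 8628 + 9385 = 18013; working-age = 34011; ratio = 18013/34011 × 100 = 53.0

53.0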